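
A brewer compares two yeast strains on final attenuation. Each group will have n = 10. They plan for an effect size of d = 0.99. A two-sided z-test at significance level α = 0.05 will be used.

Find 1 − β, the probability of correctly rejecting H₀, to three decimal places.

Power ≈ 0.600

Noncentrality parameter: δ = d·√(n/2) = 0.99 × √(10/2) = 2.2137
Two-sided α = 0.05 → critical value z_{0.025} = 1.960.
Power = Φ(δ − 1.960) + Φ(−δ − 1.960) = Φ(0.254) + Φ(-4.174) = 0.6002 + 0.0000 = 0.6002.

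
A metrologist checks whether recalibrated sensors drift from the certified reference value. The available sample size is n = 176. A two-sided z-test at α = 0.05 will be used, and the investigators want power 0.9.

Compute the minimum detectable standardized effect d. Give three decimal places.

d ≈ 0.244

Need Φ(δ − 1.960) = 0.9, so δ = 1.960 + 1.282 = 3.242.
(Lower-tail contribution to power is negligible for δ > 0.)
δ = d·√n ⇒ d = δ/√n = 3.242/√176 = 0.2443.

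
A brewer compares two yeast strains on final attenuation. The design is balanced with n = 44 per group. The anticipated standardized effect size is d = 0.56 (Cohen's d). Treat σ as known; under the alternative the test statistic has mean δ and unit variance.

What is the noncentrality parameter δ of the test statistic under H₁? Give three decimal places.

δ = d·√(n/2) = 0.56 × √(44/2) = 2.6266

δ ≈ 2.627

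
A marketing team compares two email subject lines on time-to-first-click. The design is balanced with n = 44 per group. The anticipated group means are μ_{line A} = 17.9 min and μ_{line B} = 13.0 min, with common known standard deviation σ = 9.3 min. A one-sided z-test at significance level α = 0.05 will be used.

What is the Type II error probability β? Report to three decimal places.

Standardized effect: d = |μ_{line A} − μ_{line B}| / σ = |17.9 − 13.0| / 9.3 = 0.5269
Noncentrality parameter: δ = d·√(n/2) = 0.5269 × √(44/2) = 2.4713
One-sided α = 0.05 → critical value z_{0.05} = 1.645.
Power = P(Z > 1.645 − δ) = Φ(0.826) = 0.7957.
Type II error: β = 1 − power = 1 − 0.7957 = 0.2043.

β ≈ 0.204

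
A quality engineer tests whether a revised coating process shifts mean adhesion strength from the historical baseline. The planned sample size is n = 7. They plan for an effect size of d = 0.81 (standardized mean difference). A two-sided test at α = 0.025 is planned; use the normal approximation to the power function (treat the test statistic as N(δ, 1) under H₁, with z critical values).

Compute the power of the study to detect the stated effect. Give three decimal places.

Noncentrality parameter: λ = d·√n = 0.81 × √7 = 2.1431
Two-sided α = 0.025 → critical value z_{0.0125} = 2.241.
Power = Φ(λ − 2.241) + Φ(−λ − 2.241) = Φ(-0.098) + Φ(-4.384) = 0.4608 + 0.0000 = 0.4608.

Power ≈ 0.461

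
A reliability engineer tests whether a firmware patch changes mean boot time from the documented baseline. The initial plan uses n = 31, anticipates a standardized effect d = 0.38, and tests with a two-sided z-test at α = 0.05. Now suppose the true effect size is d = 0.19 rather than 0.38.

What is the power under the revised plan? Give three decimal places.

With d = 0.19: δ = d·√n = 0.19 × √31 = 1.0579. Critical value z_{0.025} = 1.960.
Revised power = Φ(δ − 1.960) + Φ(−δ − 1.960) = Φ(-0.902) + Φ(-3.018) = 0.1835 + 0.0013 = 0.1848.

Power ≈ 0.185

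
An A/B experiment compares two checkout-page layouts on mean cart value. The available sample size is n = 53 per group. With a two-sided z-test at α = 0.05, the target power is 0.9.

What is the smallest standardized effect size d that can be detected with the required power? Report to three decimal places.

d ≈ 0.630

Need Φ(δ − 1.960) = 0.9, so δ = 1.960 + 1.282 = 3.242.
(Lower-tail contribution to power is negligible for δ > 0.)
δ = d·√(n/2) ⇒ d = δ/√(n/2) = 3.242/√(53/2) = 0.6297.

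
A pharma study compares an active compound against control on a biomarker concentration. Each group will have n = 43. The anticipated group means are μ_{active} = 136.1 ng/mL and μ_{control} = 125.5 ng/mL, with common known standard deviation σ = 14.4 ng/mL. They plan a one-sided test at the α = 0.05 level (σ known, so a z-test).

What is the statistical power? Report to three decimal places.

Standardized effect: d = |μ_{active} − μ_{control}| / σ = |136.1 − 125.5| / 14.4 = 0.7361
Noncentrality parameter: δ = d·√(n/2) = 0.7361 × √(43/2) = 3.4132
One-sided α = 0.05 → critical value z_{0.05} = 1.645.
Power = P(Z > 1.645 − δ) = Φ(1.768) = 0.9615.

Power ≈ 0.961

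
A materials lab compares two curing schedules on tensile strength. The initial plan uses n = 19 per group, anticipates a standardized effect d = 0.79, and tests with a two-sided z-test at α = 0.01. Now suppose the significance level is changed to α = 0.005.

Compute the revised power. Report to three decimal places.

Power ≈ 0.355

δ = d·√(n/2) = 0.79 × √(19/2) = 2.4349 (unchanged). New critical value: z_{0.0025} = 2.807.
Revised power = Φ(δ − 2.807) + Φ(−δ − 2.807) = Φ(-0.372) + Φ(-5.242) = 0.3549 + 0.0000 = 0.3549.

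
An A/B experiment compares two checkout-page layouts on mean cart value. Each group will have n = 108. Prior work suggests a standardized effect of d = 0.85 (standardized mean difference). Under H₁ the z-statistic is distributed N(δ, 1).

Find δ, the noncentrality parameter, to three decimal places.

δ ≈ 6.246

The noncentrality parameter scales effect size by the design's sample-size factor: δ = d·√(n/2) = 0.85 × √(108/2) = 6.2462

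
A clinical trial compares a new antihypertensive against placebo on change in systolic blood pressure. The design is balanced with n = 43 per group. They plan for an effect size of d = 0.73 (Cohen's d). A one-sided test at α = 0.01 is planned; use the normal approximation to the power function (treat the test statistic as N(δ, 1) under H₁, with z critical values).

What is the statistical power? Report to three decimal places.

Power ≈ 0.855

Noncentrality parameter: λ = d·√(n/2) = 0.73 × √(43/2) = 3.3849
Critical value for a one-sided test at α = 0.01: z_α = 2.326.
Power = Φ(λ − 2.326) = Φ(1.059) = 0.8551.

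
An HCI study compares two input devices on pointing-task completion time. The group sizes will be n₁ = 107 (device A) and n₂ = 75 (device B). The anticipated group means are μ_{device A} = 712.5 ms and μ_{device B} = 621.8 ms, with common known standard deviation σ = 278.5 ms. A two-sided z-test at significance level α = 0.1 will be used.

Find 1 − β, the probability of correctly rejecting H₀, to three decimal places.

Standardized effect: d = |μ_{device A} − μ_{device B}| / σ = |712.5 − 621.8| / 278.5 = 0.3257
Noncentrality parameter: δ = d / √(1/n₁ + 1/n₂) = 0.3257 / √(1/107 + 1/75) = 2.1626
Two-sided α = 0.1 → critical value z_{0.05} = 1.645.
Power = Φ(δ − 1.645) + Φ(−δ − 1.645) = Φ(0.518) + Φ(-3.807) = 0.6977 + 0.0001 = 0.6977.

Power ≈ 0.698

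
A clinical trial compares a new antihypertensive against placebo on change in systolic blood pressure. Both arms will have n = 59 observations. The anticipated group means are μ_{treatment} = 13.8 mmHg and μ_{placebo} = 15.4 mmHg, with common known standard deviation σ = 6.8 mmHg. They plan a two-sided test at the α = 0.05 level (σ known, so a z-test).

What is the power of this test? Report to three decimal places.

Standardized effect: d = |μ_{treatment} − μ_{placebo}| / σ = |13.8 − 15.4| / 6.8 = 0.2353
Noncentrality parameter: δ = d·√(n/2) = 0.2353 × √(59/2) = 1.2780
Two-sided α = 0.05 → critical value z_{0.025} = 1.960.
Power = Φ(δ − 1.960) + Φ(−δ − 1.960) = Φ(-0.682) + Φ(-3.238) = 0.2476 + 0.0006 = 0.2482.

Power ≈ 0.248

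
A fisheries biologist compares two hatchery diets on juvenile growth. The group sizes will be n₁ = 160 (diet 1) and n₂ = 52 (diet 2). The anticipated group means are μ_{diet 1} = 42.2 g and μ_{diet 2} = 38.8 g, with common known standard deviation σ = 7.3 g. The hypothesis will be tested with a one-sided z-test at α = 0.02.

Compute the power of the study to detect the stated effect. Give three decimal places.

Standardized effect: d = |μ_{diet 1} − μ_{diet 2}| / σ = |42.2 − 38.8| / 7.3 = 0.4658
Noncentrality parameter: δ = d / √(1/n₁ + 1/n₂) = 0.4658 / √(1/160 + 1/52) = 2.9178
One-sided α = 0.02 → critical value z_{0.02} = 2.054.
Power = Φ(δ − 2.054) = Φ(0.864) = 0.8062.

Power ≈ 0.806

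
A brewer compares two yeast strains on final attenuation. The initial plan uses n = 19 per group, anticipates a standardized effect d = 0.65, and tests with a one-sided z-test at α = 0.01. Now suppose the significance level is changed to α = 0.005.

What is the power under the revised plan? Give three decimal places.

Power ≈ 0.284

δ = d·√(n/2) = 0.65 × √(19/2) = 2.0034 (unchanged). New critical value: z_{0.005} = 2.576.
Revised power = P(Z > 2.576 − δ) = Φ(-0.572) = 0.2835.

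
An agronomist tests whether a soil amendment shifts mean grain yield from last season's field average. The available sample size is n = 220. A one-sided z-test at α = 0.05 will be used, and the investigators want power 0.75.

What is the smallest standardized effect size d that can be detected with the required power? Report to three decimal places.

Required noncentrality: δ = z_{0.05} + z_{0.25} = 1.645 + 0.674 = 2.319.
δ = d·√n ⇒ d = δ/√n = 2.319/√220 = 0.1564.

d ≈ 0.156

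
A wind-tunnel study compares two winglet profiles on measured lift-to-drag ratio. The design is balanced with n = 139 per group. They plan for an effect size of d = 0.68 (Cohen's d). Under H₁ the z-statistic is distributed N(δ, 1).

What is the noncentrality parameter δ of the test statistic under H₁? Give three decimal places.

δ = d·√(n/2) = 0.68 × √(139/2) = 5.6689

δ ≈ 5.669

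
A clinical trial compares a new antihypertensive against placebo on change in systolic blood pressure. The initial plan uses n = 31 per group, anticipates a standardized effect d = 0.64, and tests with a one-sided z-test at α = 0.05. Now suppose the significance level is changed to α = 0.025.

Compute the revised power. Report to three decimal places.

δ = d·√(n/2) = 0.64 × √(31/2) = 2.5197 (unchanged). New critical value: z_{0.025} = 1.960.
Revised power = P(Z > 1.960 − δ) = Φ(0.560) = 0.7122.

Power ≈ 0.712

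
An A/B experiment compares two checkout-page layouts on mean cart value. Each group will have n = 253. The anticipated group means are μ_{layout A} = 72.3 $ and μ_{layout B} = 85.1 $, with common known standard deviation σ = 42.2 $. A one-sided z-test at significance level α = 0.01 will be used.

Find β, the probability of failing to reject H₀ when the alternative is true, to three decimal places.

β ≈ 0.139

Standardized effect: d = |μ_{layout A} − μ_{layout B}| / σ = |72.3 − 85.1| / 42.2 = 0.3033
Noncentrality parameter: δ = d·√(n/2) = 0.3033 × √(253/2) = 3.4115
One-sided α = 0.01 → critical value z_{0.01} = 2.326.
Power = P(Z > 2.326 − δ) = Φ(1.085) = 0.8611.
Type II error: β = 1 − power = 1 − 0.8611 = 0.1389.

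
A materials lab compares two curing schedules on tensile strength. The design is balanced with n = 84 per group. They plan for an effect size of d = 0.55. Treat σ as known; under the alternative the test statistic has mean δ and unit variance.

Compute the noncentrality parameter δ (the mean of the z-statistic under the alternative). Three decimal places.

The noncentrality parameter scales effect size by the design's sample-size factor: δ = d·√(n/2) = 0.55 × √(84/2) = 3.5644

δ ≈ 3.564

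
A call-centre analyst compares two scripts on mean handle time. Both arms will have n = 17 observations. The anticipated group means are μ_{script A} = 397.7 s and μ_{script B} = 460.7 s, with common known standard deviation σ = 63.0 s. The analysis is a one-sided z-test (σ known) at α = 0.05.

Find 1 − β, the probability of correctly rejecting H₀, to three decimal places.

Power ≈ 0.898

Standardized effect: d = |μ_{script A} − μ_{script B}| / σ = |397.7 − 460.7| / 63.0 = 1.0000
Noncentrality parameter: δ = d·√(n/2) = 1.0000 × √(17/2) = 2.9155
One-sided α = 0.05 → critical value z_{0.05} = 1.645.
Power = P(Z > 1.645 − δ) = Φ(1.271) = 0.8981.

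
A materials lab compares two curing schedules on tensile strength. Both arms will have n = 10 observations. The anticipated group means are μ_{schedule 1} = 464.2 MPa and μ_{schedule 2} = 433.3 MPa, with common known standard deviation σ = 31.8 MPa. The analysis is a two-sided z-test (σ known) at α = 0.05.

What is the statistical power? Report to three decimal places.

Standardized effect: d = |μ_{schedule 1} − μ_{schedule 2}| / σ = |464.2 − 433.3| / 31.8 = 0.9717
Noncentrality parameter: δ = d·√(n/2) = 0.9717 × √(10/2) = 2.1728
Critical value for a two-sided test at α = 0.05: z_{α/2} = 1.960.
Power = Φ(δ − 1.960) + Φ(−δ − 1.960) = Φ(0.213) + Φ(-4.133) = 0.5843 + 0.0000 = 0.5843.

Power ≈ 0.584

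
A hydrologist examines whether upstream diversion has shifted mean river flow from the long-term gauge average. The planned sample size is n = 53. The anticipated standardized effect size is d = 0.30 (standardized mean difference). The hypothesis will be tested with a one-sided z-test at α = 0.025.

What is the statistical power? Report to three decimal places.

Power ≈ 0.589

Noncentrality parameter: δ = d·√n = 0.30 × √53 = 2.1840
Critical value for a one-sided test at α = 0.025: z_α = 1.960.
Power = Φ(δ − 1.960) = Φ(0.224) = 0.5886.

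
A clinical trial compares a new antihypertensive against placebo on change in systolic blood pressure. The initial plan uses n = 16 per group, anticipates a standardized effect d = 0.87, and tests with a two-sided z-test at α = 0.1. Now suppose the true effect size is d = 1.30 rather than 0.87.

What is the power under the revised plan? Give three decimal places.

With d = 1.30: δ = d·√(n/2) = 1.30 × √(16/2) = 3.6770. Critical value z_{0.05} = 1.645.
Revised power = Φ(δ − 1.645) + Φ(−δ − 1.645) = Φ(2.032) + Φ(-5.322) = 0.9789 + 0.0000 = 0.9789.

Power ≈ 0.979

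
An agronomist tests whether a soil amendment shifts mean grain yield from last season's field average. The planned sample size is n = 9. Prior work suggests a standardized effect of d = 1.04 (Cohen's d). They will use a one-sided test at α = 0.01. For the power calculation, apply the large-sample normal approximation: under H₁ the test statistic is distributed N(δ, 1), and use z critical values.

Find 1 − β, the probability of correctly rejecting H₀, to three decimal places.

Power ≈ 0.786

Noncentrality parameter: δ = d·√n = 1.04 × √9 = 3.1200
Critical value for a one-sided test at α = 0.01: z_α = 2.326.
Power = Φ(δ − 2.326) = Φ(0.794) = 0.7863.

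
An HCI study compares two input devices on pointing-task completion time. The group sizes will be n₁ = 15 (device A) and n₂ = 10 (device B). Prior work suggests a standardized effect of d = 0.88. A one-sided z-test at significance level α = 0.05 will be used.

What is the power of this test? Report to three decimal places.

Noncentrality parameter: δ = d / √(1/n₁ + 1/n₂) = 0.88 / √(1/15 + 1/10) = 2.1556
Critical value for a one-sided test at α = 0.05: z_α = 1.645.
Power = Φ(δ − 1.645) = Φ(0.511) = 0.6952.

Power ≈ 0.695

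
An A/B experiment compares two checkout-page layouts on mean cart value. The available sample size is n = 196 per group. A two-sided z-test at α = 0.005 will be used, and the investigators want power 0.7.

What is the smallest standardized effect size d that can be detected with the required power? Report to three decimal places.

Need Φ(δ − 2.807) = 0.7, so δ = 2.807 + 0.524 = 3.331.
(The second rejection-region term Φ(−δ − z_{α/2}) is negligible and dropped.)
δ = d·√(n/2) ⇒ d = δ/√(n/2) = 3.331/√(196/2) = 0.3365.

d ≈ 0.337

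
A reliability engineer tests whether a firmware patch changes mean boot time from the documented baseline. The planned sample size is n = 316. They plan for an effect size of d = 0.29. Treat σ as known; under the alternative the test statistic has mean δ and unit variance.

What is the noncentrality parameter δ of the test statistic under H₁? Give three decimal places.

δ ≈ 5.155

The noncentrality parameter scales effect size by the design's sample-size factor: δ = d·√n = 0.29 × √316 = 5.1552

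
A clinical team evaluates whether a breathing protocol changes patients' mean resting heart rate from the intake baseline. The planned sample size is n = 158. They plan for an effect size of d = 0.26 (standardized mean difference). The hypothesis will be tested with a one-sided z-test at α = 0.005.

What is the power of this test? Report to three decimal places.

Noncentrality parameter: δ = d·√n = 0.26 × √158 = 3.2681
Critical value for a one-sided test at α = 0.005: z_α = 2.576.
Power = P(Z > 2.576 − δ) = Φ(0.692) = 0.7556.

Power ≈ 0.756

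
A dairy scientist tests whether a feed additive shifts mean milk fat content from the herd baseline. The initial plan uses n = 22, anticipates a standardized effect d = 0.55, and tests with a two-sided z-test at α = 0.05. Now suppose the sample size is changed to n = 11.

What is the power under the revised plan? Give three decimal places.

Power ≈ 0.446

With n = 11: δ = d·√n = 0.55 × √11 = 1.8241. Critical value z_{0.025} = 1.960.
Revised power = Φ(δ − 1.960) + Φ(−δ − 1.960) = Φ(-0.136) + Φ(-3.784) = 0.4460 + 0.0001 = 0.4461.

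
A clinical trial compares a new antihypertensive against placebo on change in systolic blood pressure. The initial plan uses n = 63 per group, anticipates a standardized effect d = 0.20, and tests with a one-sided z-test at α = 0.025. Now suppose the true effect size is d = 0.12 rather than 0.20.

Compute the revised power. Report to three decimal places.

Power ≈ 0.099

With d = 0.12: δ = d·√(n/2) = 0.12 × √(63/2) = 0.6735. Critical value z_{0.025} = 1.960.
Revised power = Φ(δ − 1.960) = Φ(-1.286) = 0.0991.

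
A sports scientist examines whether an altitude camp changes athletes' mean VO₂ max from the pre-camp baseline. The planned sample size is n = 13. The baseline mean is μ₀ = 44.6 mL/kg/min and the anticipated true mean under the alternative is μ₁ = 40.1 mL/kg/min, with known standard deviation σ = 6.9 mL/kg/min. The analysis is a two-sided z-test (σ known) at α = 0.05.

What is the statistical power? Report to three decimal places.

Standardized effect: d = |μ₁ − μ₀| / σ = |40.1 − 44.6| / 6.9 = 0.6522
Noncentrality parameter: δ = d·√n = 0.6522 × √13 = 2.3514
Two-sided α = 0.05 → critical value z_{0.025} = 1.960.
Power = Φ(δ − 1.960) + Φ(−δ − 1.960) = Φ(0.391) + Φ(-4.311) = 0.6523 + 0.0000 = 0.6523.

Power ≈ 0.652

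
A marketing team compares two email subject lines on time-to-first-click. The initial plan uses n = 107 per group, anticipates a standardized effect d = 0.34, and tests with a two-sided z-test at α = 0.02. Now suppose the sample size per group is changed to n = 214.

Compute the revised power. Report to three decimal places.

Power ≈ 0.883

With n = 214 per group: δ = d·√(n/2) = 0.34 × √(214/2) = 3.5170. Critical value z_{0.01} = 2.326.
Revised power = Φ(δ − 2.326) + Φ(−δ − 2.326) = Φ(1.191) + Φ(-5.843) = 0.8831 + 0.0000 = 0.8831.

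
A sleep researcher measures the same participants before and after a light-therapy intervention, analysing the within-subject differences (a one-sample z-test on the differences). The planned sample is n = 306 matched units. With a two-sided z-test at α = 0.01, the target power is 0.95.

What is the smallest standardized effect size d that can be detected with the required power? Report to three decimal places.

Required noncentrality: δ = z_{0.005} + z_{0.05} = 2.576 + 1.645 = 4.221.
(The second rejection-region term Φ(−δ − z_{α/2}) is negligible and dropped.)
δ = d·√n ⇒ d = δ/√n = 4.221/√306 = 0.2413.

d ≈ 0.241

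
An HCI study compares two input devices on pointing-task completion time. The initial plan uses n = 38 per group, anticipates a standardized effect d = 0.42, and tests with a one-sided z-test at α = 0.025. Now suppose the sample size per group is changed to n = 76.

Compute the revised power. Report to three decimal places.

Power ≈ 0.735

With n = 76 per group: δ = d·√(n/2) = 0.42 × √(76/2) = 2.5891. Critical value z_{0.025} = 1.960.
Revised power = P(Z > 1.960 − δ) = Φ(0.629) = 0.7354.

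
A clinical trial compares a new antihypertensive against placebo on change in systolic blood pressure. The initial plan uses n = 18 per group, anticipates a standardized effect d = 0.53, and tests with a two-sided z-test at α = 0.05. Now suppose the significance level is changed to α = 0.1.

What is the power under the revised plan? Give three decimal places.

δ = d·√(n/2) = 0.53 × √(18/2) = 1.5900 (unchanged). New critical value: z_{0.05} = 1.645.
Revised power = Φ(δ − 1.645) + Φ(−δ − 1.645) = Φ(-0.055) + Φ(-3.235) = 0.4781 + 0.0006 = 0.4787.

Power ≈ 0.479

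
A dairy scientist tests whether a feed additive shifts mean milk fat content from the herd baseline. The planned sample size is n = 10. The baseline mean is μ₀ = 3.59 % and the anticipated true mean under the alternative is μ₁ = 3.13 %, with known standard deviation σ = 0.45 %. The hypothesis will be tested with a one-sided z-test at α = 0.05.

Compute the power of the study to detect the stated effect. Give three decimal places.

Standardized effect: d = |μ₁ − μ₀| / σ = |3.13 − 3.59| / 0.45 = 1.0222
Noncentrality parameter: δ = d·√n = 1.0222 × √10 = 3.2326
One-sided α = 0.05 → critical value z_{0.05} = 1.645.
Power = Φ(δ − 1.645) = Φ(1.588) = 0.9438.

Power ≈ 0.944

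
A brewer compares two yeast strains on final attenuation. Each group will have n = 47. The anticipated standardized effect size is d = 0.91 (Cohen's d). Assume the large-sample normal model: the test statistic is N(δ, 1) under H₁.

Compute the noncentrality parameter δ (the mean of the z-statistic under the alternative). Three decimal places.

The noncentrality parameter scales effect size by the design's sample-size factor: δ = d·√(n/2) = 0.91 × √(47/2) = 4.4114

δ ≈ 4.411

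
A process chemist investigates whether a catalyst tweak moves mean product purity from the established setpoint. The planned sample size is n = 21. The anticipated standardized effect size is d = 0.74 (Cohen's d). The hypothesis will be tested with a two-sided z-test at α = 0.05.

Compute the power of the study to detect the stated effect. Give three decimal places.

Noncentrality parameter: δ = d·√n = 0.74 × √21 = 3.3911
Critical value for a two-sided test at α = 0.05: z_{α/2} = 1.960.
Power = Φ(δ − 1.960) + Φ(−δ − 1.960) = Φ(1.431) + Φ(-5.351) = 0.9238 + 0.0000 = 0.9238.

Power ≈ 0.924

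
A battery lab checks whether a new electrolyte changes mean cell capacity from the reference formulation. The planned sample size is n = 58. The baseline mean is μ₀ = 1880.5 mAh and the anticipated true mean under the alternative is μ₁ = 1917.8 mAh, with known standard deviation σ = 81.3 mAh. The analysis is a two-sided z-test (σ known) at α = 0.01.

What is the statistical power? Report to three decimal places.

Standardized effect: d = |μ₁ − μ₀| / σ = |1917.8 − 1880.5| / 81.3 = 0.4588
Noncentrality parameter: δ = d·√n = 0.4588 × √58 = 3.4941
Critical value for a two-sided test at α = 0.01: z_{α/2} = 2.576.
Power = Φ(δ − 2.576) + Φ(−δ − 2.576) = Φ(0.918) + Φ(-6.070) = 0.8208 + 0.0000 = 0.8208.

Power ≈ 0.821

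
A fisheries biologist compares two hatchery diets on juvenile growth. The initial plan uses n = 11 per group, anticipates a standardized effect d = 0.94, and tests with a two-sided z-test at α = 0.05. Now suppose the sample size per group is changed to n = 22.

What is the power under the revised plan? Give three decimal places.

With n = 22 per group: δ = d·√(n/2) = 0.94 × √(22/2) = 3.1176. Critical value z_{0.025} = 1.960.
Revised power = Φ(δ − 1.960) + Φ(−δ − 1.960) = Φ(1.158) + Φ(-5.078) = 0.8765 + 0.0000 = 0.8765.

Power ≈ 0.876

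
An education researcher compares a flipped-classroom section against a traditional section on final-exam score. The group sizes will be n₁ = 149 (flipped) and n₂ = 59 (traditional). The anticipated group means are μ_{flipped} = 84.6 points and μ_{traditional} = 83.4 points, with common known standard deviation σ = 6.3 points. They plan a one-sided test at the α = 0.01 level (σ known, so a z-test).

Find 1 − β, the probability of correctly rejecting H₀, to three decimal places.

Standardized effect: d = |μ_{flipped} − μ_{traditional}| / σ = |84.6 − 83.4| / 6.3 = 0.1905
Noncentrality parameter: δ = d / √(1/n₁ + 1/n₂) = 0.1905 / √(1/149 + 1/59) = 1.2383
One-sided α = 0.01 → critical value z_{0.01} = 2.326.
Power = Φ(δ − 2.326) = Φ(-1.088) = 0.1383.

Power ≈ 0.138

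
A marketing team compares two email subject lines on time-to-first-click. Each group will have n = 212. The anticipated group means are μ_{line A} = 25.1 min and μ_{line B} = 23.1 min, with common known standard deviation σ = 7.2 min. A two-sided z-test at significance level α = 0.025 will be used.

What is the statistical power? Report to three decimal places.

Power ≈ 0.732

Standardized effect: d = |μ_{line A} − μ_{line B}| / σ = |25.1 − 23.1| / 7.2 = 0.2778
Noncentrality parameter: λ = d·√(n/2) = 0.2778 × √(212/2) = 2.8599
Two-sided α = 0.025 → critical value z_{0.0125} = 2.241.
Power = Φ(λ − 2.241) + Φ(−λ − 2.241) = Φ(0.618) + Φ(-5.101) = 0.7319 + 0.0000 = 0.7319.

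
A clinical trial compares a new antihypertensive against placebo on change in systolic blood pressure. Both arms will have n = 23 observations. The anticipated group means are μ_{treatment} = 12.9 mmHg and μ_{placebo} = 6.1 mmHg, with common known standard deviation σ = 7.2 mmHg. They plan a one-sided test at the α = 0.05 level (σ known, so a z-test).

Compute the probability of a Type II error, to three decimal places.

Standardized effect: d = |μ_{treatment} − μ_{placebo}| / σ = |12.9 − 6.1| / 7.2 = 0.9444
Noncentrality parameter: δ = d·√(n/2) = 0.9444 × √(23/2) = 3.2028
Critical value for a one-sided test at α = 0.05: z_α = 1.645.
Power = Φ(δ − 1.645) = Φ(1.558) = 0.9404.
Type II error: β = 1 − power = 1 − 0.9404 = 0.0596.

β ≈ 0.060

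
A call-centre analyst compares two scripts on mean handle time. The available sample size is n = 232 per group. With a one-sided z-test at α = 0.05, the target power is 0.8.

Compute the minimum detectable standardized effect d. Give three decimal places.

Required noncentrality: δ = z_{0.05} + z_{0.20} = 1.645 + 0.842 = 2.486.
δ = d·√(n/2) ⇒ d = δ/√(n/2) = 2.486/√(232/2) = 0.2309.

d ≈ 0.231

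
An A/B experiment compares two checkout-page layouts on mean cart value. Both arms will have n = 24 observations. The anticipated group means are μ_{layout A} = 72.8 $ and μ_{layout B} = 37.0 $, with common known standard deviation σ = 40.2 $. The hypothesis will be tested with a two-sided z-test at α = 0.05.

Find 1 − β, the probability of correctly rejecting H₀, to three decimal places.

Power ≈ 0.870

Standardized effect: d = |μ_{layout A} − μ_{layout B}| / σ = |72.8 − 37.0| / 40.2 = 0.8905
Noncentrality parameter: δ = d·√(n/2) = 0.8905 × √(24/2) = 3.0849
Critical value for a two-sided test at α = 0.05: z_{α/2} = 1.960.
Power = Φ(δ − 1.960) + Φ(−δ − 1.960) = Φ(1.125) + Φ(-5.045) = 0.8697 + 0.0000 = 0.8697.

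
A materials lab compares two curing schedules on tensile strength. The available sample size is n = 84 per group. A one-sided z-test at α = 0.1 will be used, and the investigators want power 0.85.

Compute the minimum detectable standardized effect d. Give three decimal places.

Need Φ(δ − 1.282) = 0.85, so δ = 1.282 + 1.036 = 2.318.
δ = d·√(n/2) ⇒ d = δ/√(n/2) = 2.318/√(84/2) = 0.3577.

d ≈ 0.358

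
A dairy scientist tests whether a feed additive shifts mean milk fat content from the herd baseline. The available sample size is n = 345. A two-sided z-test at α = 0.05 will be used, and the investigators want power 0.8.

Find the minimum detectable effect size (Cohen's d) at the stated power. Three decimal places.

Need Φ(δ − 1.960) = 0.8, so δ = 1.960 + 0.842 = 2.802.
(Lower-tail contribution to power is negligible for δ > 0.)
δ = d·√n ⇒ d = δ/√n = 2.802/√345 = 0.1508.

d ≈ 0.151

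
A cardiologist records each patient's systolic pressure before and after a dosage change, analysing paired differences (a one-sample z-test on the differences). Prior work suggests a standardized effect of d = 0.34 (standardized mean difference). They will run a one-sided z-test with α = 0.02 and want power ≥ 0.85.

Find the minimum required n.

For power 0.85 need Φ(δ − z_{0.02}) = 0.85, so δ = z_{0.02} + z_{0.15} = 2.054 + 1.036 = 3.090.
δ = d·√n ⇒ n = (δ/d)² = (3.090 / 0.34)² = 82.61.
Round up to the next whole unit.

n = 83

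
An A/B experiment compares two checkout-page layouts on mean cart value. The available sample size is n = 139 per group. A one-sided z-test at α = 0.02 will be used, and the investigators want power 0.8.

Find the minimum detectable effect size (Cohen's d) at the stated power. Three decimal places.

d ≈ 0.347

Need Φ(δ − 2.054) = 0.8, so δ = 2.054 + 0.842 = 2.895.
δ = d·√(n/2) ⇒ d = δ/√(n/2) = 2.895/√(139/2) = 0.3473.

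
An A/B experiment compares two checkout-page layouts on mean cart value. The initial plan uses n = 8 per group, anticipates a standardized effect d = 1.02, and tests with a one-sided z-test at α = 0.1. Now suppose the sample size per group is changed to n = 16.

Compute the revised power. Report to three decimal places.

Power ≈ 0.946

With n = 16 per group: δ = d·√(n/2) = 1.02 × √(16/2) = 2.8850. Critical value z_{0.1} = 1.282.
Revised power = Φ(δ − 1.282) = Φ(1.603) = 0.9456.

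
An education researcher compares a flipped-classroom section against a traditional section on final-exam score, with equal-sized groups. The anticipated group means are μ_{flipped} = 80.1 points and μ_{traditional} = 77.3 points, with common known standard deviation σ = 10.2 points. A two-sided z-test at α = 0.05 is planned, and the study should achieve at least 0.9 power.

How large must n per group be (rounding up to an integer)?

n = 279 per group

Standardized effect: d = |μ_{flipped} − μ_{traditional}| / σ = |80.1 − 77.3| / 10.2 = 0.2745
Set Φ(δ − 1.960) = 0.9; then δ − 1.960 = Φ⁻¹(0.9) = 1.282, giving δ = 3.242.
(For δ > 0 the lower-tail rejection region contributes negligibly to power, so the one-term inversion is standard.)
δ = d·√(n/2) ⇒ n = 2(δ/d)² = 2 × (3.242 / 0.2745)² = 278.88.
Round up to the next whole unit.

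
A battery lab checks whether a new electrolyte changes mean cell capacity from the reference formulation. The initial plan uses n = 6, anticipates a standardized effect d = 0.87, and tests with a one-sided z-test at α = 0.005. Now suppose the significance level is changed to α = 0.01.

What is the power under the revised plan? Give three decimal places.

Power ≈ 0.423

δ = d·√n = 0.87 × √6 = 2.1311 (unchanged). New critical value: z_{0.01} = 2.326.
Revised power = Φ(δ − 2.326) = Φ(-0.195) = 0.4226.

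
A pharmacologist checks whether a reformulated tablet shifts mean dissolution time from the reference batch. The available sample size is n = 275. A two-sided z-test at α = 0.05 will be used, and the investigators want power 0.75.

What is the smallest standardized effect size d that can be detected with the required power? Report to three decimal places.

d ≈ 0.159

Required noncentrality: δ = z_{0.025} + z_{0.25} = 1.960 + 0.674 = 2.634.
(The second rejection-region term Φ(−δ − z_{α/2}) is negligible and dropped.)
δ = d·√n ⇒ d = δ/√n = 2.634/√275 = 0.1589.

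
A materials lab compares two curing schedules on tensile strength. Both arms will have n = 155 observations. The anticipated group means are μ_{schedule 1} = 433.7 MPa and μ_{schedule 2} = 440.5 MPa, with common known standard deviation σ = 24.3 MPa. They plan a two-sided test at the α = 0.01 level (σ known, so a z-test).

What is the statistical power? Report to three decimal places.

Power ≈ 0.455

Standardized effect: d = |μ_{schedule 1} − μ_{schedule 2}| / σ = |433.7 − 440.5| / 24.3 = 0.2798
Noncentrality parameter: δ = d·√(n/2) = 0.2798 × √(155/2) = 2.4635
Critical value for a two-sided test at α = 0.01: z_{α/2} = 2.576.
Power = Φ(δ − 2.576) + Φ(−δ − 2.576) = Φ(-0.112) + Φ(-5.039) = 0.4553 + 0.0000 = 0.4553.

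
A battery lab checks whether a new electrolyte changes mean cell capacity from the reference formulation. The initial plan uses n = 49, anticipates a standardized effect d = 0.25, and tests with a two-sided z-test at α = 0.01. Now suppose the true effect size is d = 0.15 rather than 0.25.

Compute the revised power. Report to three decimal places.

With d = 0.15: δ = d·√n = 0.15 × √49 = 1.0500. Critical value z_{0.005} = 2.576.
Revised power = Φ(δ − 2.576) + Φ(−δ − 2.576) = Φ(-1.526) + Φ(-3.626) = 0.0635 + 0.0001 = 0.0637.

Power ≈ 0.064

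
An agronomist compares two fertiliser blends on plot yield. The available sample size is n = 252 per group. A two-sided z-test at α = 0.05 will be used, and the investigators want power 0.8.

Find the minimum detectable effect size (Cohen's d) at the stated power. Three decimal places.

d ≈ 0.250

Required noncentrality: δ = z_{0.025} + z_{0.20} = 1.960 + 0.842 = 2.802.
(The second rejection-region term Φ(−δ − z_{α/2}) is negligible and dropped.)
δ = d·√(n/2) ⇒ d = δ/√(n/2) = 2.802/√(252/2) = 0.2496.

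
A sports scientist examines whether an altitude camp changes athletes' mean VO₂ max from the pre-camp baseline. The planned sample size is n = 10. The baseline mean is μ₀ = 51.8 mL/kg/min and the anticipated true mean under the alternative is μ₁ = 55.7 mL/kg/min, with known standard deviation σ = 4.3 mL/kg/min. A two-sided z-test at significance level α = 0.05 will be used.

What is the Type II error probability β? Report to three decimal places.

β ≈ 0.182

Standardized effect: d = |μ₁ − μ₀| / σ = |55.7 − 51.8| / 4.3 = 0.9070
Noncentrality parameter: δ = d·√n = 0.9070 × √10 = 2.8681
Critical value for a two-sided test at α = 0.05: z_{α/2} = 1.960.
Power = Φ(δ − 1.960) + Φ(−δ − 1.960) = Φ(0.908) + Φ(-4.828) = 0.8181 + 0.0000 = 0.8181.
Type II error: β = 1 − power = 1 − 0.8181 = 0.1819.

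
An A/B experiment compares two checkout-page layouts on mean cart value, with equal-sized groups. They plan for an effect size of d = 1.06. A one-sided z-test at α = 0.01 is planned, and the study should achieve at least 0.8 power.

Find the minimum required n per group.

n = 18 per group

Set Φ(δ − 2.326) = 0.8; then δ − 2.326 = Φ⁻¹(0.8) = 0.842, giving δ = 3.168.
δ = d·√(n/2) ⇒ n = 2(δ/d)² = 2 × (3.168 / 1.06)² = 17.86.
Round up to the next whole unit.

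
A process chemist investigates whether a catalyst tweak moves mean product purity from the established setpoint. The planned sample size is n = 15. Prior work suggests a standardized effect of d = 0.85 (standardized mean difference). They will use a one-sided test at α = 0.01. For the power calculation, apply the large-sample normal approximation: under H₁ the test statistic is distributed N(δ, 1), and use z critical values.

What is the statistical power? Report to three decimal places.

Power ≈ 0.833

Noncentrality parameter: δ = d·√n = 0.85 × √15 = 3.2920
One-sided α = 0.01 → critical value z_{0.01} = 2.326.
Power = Φ(δ − 2.326) = Φ(0.966) = 0.8329.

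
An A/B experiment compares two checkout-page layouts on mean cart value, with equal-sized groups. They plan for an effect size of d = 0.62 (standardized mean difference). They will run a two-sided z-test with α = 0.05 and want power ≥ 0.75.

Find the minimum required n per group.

For power 0.75 need Φ(δ − z_{0.025}) = 0.75, so δ = z_{0.025} + z_{0.25} = 1.960 + 0.674 = 2.634.
(Ignoring the negligible lower-tail rejection probability gives the usual closed-form inversion.)
δ = d·√(n/2) ⇒ n = 2(δ/d)² = 2 × (2.634 / 0.62)² = 36.11.
Rounding up, n = 37 per group.

n = 37 per group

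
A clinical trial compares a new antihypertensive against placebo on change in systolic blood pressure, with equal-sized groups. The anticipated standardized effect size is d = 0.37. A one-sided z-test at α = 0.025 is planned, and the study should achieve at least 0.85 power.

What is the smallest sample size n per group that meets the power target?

Set Φ(δ − 1.960) = 0.85; then δ − 1.960 = Φ⁻¹(0.85) = 1.036, giving δ = 2.996.
δ = d·√(n/2) ⇒ n = 2(δ/d)² = 2 × (2.996 / 0.37)² = 131.17.
Rounding up, n = 132 per group.

n = 132 per group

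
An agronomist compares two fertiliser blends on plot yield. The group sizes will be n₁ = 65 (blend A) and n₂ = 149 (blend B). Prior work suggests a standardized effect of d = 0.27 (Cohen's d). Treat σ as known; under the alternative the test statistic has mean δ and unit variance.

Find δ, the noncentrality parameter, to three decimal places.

δ = d / √(1/n₁ + 1/n₂) = 0.27 / √(1/65 + 1/149) = 1.8164

δ ≈ 1.816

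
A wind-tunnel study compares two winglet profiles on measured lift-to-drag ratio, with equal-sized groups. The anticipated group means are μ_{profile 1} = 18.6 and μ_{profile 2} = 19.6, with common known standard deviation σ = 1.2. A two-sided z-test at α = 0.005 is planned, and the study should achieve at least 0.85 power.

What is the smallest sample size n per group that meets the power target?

n = 43 per group

Standardized effect: d = |μ_{profile 1} − μ_{profile 2}| / σ = |18.6 − 19.6| / 1.2 = 0.8333
For power 0.85 need Φ(δ − z_{0.0025}) = 0.85, so δ = z_{0.0025} + z_{0.15} = 2.807 + 1.036 = 3.843.
(For δ > 0 the lower-tail rejection region contributes negligibly to power, so the one-term inversion is standard.)
δ = d·√(n/2) ⇒ n = 2(δ/d)² = 2 × (3.843 / 0.8333)² = 42.54.
Rounding up, n = 43 per group.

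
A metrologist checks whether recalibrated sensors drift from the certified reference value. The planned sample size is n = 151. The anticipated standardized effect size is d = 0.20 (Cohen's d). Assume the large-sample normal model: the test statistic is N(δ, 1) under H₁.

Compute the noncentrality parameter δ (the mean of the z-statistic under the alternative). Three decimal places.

δ ≈ 2.458

The noncentrality parameter scales effect size by the design's sample-size factor: δ = d·√n = 0.20 × √151 = 2.4576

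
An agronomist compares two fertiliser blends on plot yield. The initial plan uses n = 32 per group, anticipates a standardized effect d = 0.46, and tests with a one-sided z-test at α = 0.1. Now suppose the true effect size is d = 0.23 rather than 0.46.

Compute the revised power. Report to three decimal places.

With d = 0.23: δ = d·√(n/2) = 0.23 × √(32/2) = 0.9200. Critical value z_{0.1} = 1.282.
Revised power = Φ(δ − 1.282) = Φ(-0.362) = 0.3588.

Power ≈ 0.359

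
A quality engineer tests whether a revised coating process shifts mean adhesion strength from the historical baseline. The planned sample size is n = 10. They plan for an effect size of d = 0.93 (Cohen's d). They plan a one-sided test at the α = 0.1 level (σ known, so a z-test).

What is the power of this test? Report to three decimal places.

Noncentrality parameter: δ = d·√n = 0.93 × √10 = 2.9409
One-sided α = 0.1 → critical value z_{0.1} = 1.282.
Power = P(Z > 1.282 − δ) = Φ(1.659) = 0.9515.

Power ≈ 0.951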